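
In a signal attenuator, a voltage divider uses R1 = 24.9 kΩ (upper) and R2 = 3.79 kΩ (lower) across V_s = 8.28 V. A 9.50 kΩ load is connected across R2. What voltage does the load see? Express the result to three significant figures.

First combine the lower leg with the load: R2 ‖ R_L = 2.709 kΩ.
Voltage divider with the loaded lower leg: V_out = 8.28 × 2.709/(24.9 + 2.709) = 8.28 × 0.09813 = 0.8125 V.

V_out ≈ 0.812 V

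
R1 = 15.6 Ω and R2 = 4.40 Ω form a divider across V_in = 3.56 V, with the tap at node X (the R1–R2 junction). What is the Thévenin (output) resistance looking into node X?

Looking into X with the source shorted: R_th = R1·R2/(R1+R2) = 15.60 × 4.40/20.00 = 3.432 Ω.

R_th ≈ 3.43 Ω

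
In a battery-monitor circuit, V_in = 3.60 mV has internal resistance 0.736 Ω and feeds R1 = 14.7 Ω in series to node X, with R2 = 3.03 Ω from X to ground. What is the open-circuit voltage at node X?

V_th ≈ 0.591 mV

R1' = 0.736 + 14.7 = 15.44 Ω (source resistance + R1).
With X open, the divider is unloaded: V_th = 3.60 × 3.03/18.47 = 0.5907 mV.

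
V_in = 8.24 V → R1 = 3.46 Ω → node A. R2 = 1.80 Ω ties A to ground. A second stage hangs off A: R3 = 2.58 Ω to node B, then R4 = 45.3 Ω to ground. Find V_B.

Looking into the second stage from A: R3 + R4 = 47.88 Ω appears in parallel with R2.
R2 ‖ (R3+R4) = 1.735 Ω.
V_A = 8.24 × 1.735/(3.46 + 1.735) = 2.752 V.
Then the unloaded second divider: V_B = V_A × R4/(R3+R4) = 2.752 × 0.9461 = 2.603 V.

V_B ≈ 2.60 V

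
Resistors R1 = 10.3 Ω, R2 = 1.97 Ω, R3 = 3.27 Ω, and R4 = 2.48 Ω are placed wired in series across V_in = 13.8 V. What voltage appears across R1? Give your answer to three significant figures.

Total series resistance ΣR = 10.3 + 1.97 + 3.27 + 2.48 = 18.02 Ω.
By the voltage-divider rule, V = 13.8 × 10.30/18.02 = 7.888 V.

V ≈ 7.89 V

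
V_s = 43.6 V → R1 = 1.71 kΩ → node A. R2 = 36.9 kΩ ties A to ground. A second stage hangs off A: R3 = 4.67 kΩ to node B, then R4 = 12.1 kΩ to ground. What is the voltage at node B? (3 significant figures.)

Node A sees R2 in parallel with the series input of stage 2, R3 + R4 = 16.77 kΩ.
R2 ‖ (R3+R4) = 11.53 kΩ.
V_A = 43.6 × 11.53/(1.71 + 11.53) = 37.97 V.
Stage 2 is unloaded, so V_B = V_A · R4/(R3+R4) = 37.97 × 12.1/16.77 = 27.40 V.

V_B ≈ 27.4 V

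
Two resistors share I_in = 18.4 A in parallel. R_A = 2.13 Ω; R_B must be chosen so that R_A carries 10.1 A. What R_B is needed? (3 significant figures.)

The fraction through R_A equals R_B/(R_A+R_B).
With f = 0.5489, R_B = R_A · f/(1−f) = 2.13 × 1.217 = 2.592 Ω.

R_B ≈ 2.59 Ω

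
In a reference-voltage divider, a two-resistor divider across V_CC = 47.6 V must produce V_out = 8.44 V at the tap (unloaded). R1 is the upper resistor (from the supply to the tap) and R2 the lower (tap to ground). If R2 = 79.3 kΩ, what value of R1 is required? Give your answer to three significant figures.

R1 ≈ 368 kΩ

Required fraction k = V_out/V_CC = 0.1773.
Rearranging, R1 = R2·(1−k)/k = 79.3 × 4.640 = 367.9 kΩ.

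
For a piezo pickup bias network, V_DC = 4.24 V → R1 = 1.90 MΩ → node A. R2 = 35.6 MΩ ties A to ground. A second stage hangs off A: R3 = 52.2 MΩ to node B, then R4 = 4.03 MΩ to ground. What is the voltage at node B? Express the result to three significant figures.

V_B ≈ 0.280 V

Node A sees R2 in parallel with the series input of stage 2, R3 + R4 = 56.23 MΩ.
Effective lower resistance at A: R2 ‖ 56.23 = 21.80 MΩ.
So V_A = 4.24 × 0.9198 = 3.900 V.
V_B = V_A × 0.07167 = 0.2795 V.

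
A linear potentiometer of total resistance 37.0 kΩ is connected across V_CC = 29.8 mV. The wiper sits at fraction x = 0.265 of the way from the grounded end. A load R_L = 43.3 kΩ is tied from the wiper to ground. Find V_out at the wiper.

V_out ≈ 6.77 mV

Split the track: R_lower = x·R_p = 9.805 kΩ, R_upper = (1−x)·R_p = 27.20 kΩ.
(x·R_p) ‖ R_L = 7.995 kΩ.
V_out = 29.8 × 7.995/(27.20 + 7.995) = 6.770 mV.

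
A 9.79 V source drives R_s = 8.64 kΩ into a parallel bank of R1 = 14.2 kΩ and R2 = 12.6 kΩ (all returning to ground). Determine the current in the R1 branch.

I ≈ 0.301 mA

Equivalent of the parallel group: R_p = 6.676 kΩ.
Node voltage V_A = V_DC · R_p/(R_s + R_p) = 9.79 × 0.4359 = 4.267 V.
Branch current I = V_A/R1 = 4.267/14.2 = 0.3005 mA.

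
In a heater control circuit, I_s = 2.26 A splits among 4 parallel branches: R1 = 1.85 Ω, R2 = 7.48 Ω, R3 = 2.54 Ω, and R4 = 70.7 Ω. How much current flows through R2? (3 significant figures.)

Total conductance ΣG = 1/1.85 + 1/7.48 + 1/2.54 + 1/70.7 = 1.082 (units of 1/Ω).
R2 takes the fraction G_k/ΣG = 0.1337/1.082 = 0.1235, so I = 2.26 × 0.1235 = 0.2792 A.

I ≈ 0.279 A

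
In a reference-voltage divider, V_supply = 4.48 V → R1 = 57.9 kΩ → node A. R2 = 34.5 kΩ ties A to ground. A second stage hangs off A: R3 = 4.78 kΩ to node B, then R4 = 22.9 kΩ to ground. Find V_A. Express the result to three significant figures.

V_A ≈ 0.939 V

Looking into the second stage from A: R3 + R4 = 27.68 kΩ appears in parallel with R2.
Effective lower resistance at A: R2 ‖ 27.68 = 15.36 kΩ.
First divider: V_A = V_supply · 15.36/(57.9 + 15.36) = 0.9392 V.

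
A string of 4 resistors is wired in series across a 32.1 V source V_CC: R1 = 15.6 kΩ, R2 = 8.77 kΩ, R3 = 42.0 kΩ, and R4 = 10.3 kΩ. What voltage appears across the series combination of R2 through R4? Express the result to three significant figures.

Series total: ΣR = 15.6 + 8.77 + 42.0 + 10.3 = 76.67 kΩ.
R_{R2..R4} = 8.77 + 42.0 + 10.3 = 61.07 kΩ.
V = V_CC · R/ΣR = 32.1 × 0.7965 = 25.57 V.

V ≈ 25.6 V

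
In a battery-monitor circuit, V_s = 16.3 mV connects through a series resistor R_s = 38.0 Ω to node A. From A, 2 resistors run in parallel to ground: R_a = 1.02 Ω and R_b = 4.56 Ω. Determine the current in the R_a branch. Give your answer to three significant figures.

I ≈ 0.343 mA

Combine the parallel branches: R_p = (1/1.02 + 1/4.56)⁻¹ = 0.8335 Ω.
Node voltage V_A = V_s · R_p/(R_s + R_p) = 16.3 × 0.02146 = 0.3499 mV.
I(R_a) = V_A / R_a = 0.3499/1.02 = 0.3430 mA.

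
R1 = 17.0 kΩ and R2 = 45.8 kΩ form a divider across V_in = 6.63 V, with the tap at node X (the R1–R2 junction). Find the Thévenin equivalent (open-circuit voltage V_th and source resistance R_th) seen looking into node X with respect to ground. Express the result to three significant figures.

V_th ≈ 4.84 V, R_th ≈ 12.4 kΩ

With X open, the divider is unloaded: V_th = 6.63 × 45.8/62.80 = 4.835 V.
Looking into X with the source shorted: R_th = R1·R2/(R1+R2) = 17.00 × 45.8/62.80 = 12.40 kΩ.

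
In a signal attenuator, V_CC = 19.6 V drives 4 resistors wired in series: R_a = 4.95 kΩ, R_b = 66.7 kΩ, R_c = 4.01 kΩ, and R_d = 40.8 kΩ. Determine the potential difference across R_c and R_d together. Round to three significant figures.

ΣR = 4.95 + 66.7 + 4.01 + 40.8 = 116.5 kΩ.
R_{R_c..R_d} = 4.01 + 40.8 = 44.81 kΩ.
V = V_CC · R/ΣR = 19.6 × 0.3848 = 7.541 V.

V ≈ 7.54 V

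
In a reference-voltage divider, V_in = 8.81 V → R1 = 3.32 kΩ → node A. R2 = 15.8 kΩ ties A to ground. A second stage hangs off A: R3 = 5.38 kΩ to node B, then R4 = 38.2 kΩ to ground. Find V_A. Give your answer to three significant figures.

V_A ≈ 6.85 V

The second stage (R3 + R4 = 43.58 kΩ) loads node A in parallel with R2.
Effective lower resistance at A: R2 ‖ 43.58 = 11.60 kΩ.
So V_A = 8.81 × 0.7774 = 6.849 V.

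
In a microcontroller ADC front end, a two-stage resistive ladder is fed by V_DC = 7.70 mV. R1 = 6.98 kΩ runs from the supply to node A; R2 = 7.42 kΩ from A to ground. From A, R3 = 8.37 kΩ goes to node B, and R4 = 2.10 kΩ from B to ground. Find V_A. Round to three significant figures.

V_A ≈ 2.95 mV

The second stage (R3 + R4 = 10.47 kΩ) loads node A in parallel with R2.
R2 ‖ (R3+R4) = 4.343 kΩ.
So V_A = 7.70 × 0.3835 = 2.953 mV.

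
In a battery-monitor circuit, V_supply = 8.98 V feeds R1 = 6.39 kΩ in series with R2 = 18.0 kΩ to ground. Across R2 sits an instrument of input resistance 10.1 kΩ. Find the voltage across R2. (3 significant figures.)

V_out ≈ 4.52 V

The load sits in parallel with R2, giving an effective lower resistance R2' = R2·R_L/(R2+R_L) = 6.470 kΩ.
Then V_out = V_supply · R2'/(R1 + R2') = 8.98 × 6.470/12.86 = 4.518 V.
(Unloaded it would be 6.63 V; the load pulls it down.)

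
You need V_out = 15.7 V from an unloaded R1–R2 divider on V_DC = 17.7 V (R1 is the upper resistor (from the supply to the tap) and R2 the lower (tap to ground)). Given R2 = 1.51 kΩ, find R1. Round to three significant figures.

R1 ≈ 0.192 kΩ

The divider ratio is R2/(R1+R2) = 15.7/17.7 = 0.8870.
Rearranging, R1 = R2·(1−k)/k = 1.51 × 0.1274 = 0.1924 kΩ.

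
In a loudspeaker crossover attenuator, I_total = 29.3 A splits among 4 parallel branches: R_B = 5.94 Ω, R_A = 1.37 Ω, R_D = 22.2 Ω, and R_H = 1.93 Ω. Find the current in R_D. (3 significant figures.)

ΣG = 1/5.94 + 1/1.37 + 1/22.2 + 1/1.93 = 1.461.
R_D takes the fraction G_k/ΣG = 0.04505/1.461 = 0.03082, so I = 29.3 × 0.03082 = 0.9031 A.

I ≈ 0.903 A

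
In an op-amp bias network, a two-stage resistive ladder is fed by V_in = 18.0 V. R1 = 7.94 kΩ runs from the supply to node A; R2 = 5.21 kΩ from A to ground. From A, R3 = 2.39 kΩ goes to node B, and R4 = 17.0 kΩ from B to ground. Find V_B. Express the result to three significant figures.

Looking into the second stage from A: R3 + R4 = 19.39 kΩ appears in parallel with R2.
R2 ‖ (R3+R4) = 4.107 kΩ.
V_A = 18.0 × 4.107/(7.94 + 4.107) = 6.136 V.
Stage 2 is unloaded, so V_B = V_A · R4/(R3+R4) = 6.136 × 17.0/19.39 = 5.380 V.

V_B ≈ 5.38 V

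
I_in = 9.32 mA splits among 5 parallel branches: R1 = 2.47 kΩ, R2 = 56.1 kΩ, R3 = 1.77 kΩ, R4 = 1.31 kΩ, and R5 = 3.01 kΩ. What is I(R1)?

Total conductance ΣG = 1/2.47 + 1/56.1 + 1/1.77 + 1/1.31 + 1/3.01 = 2.083 (units of 1/kΩ).
R1 takes the fraction G_k/ΣG = 0.4049/2.083 = 0.1943, so I = 9.32 × 0.1943 = 1.811 mA.

I ≈ 1.81 mA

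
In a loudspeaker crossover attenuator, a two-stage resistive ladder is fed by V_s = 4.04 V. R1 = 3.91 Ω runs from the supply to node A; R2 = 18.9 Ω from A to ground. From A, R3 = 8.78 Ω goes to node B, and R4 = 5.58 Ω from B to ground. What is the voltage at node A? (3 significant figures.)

V_A ≈ 2.73 V

Looking into the second stage from A: R3 + R4 = 14.36 Ω appears in parallel with R2.
Effective lower resistance at A: R2 ‖ 14.36 = 8.160 Ω.
First divider: V_A = V_s · 8.160/(3.91 + 8.160) = 2.731 V.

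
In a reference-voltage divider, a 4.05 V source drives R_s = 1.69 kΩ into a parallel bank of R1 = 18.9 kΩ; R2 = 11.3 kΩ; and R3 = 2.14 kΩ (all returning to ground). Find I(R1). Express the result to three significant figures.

Combine the parallel branches: R_p = (1/18.9 + 1/11.3 + 1/2.14)⁻¹ = 1.643 kΩ.
V_A = 4.05 × 1.643/3.333 = 1.996 V.
Branch current I = V_A/R1 = 1.996/18.9 = 0.1056 mA.
(Equivalently: I_total = 1.215 mA, then current-divider fraction G_k/ΣG = 0.08692.)

I ≈ 0.106 mA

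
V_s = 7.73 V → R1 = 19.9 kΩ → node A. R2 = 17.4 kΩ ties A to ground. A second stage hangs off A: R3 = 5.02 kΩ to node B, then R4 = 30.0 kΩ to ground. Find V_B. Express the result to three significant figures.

V_B ≈ 2.44 V

The second stage (R3 + R4 = 35.02 kΩ) loads node A in parallel with R2.
R2 ‖ (R3+R4) = 11.62 kΩ.
So V_A = 7.73 × 0.3687 = 2.850 V.
V_B = V_A × 0.8567 = 2.442 V.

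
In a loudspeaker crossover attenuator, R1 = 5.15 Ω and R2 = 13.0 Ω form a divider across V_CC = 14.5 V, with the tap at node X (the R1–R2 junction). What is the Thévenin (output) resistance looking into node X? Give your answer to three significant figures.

R_th ≈ 3.69 Ω

Zeroing V_CC shorts the top of R1 to ground, so R_th = R1 ‖ R2 = 3.689 Ω.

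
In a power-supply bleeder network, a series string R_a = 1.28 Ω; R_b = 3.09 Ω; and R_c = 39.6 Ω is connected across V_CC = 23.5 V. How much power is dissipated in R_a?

P ≈ 0.366 W

The common current is I = 23.5/43.97 = 0.5345 A.
P(R_a) = I²·R_a = (0.5345)² × 1.28 = 0.3656 W.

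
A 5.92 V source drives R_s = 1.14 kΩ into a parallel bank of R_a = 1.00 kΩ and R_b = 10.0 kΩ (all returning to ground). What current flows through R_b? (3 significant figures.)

I ≈ 0.263 mA

Equivalent of the parallel group: R_p = 0.9091 kΩ.
V_A = 5.92 × 0.9091/2.049 = 2.626 V.
Branch current I = V_A/R_b = 2.626/10.0 = 0.2626 mA.
(Check via current divider: I_total = 2.889 mA; share G_k/ΣG = 0.09091 → same result.)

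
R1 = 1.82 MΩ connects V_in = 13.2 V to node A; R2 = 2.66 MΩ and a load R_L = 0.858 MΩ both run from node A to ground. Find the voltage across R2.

V_out ≈ 3.47 V

First combine the lower leg with the load: R2 ‖ R_L = 0.6487 MΩ.
Voltage divider with the loaded lower leg: V_out = 13.2 × 0.6487/(1.82 + 0.6487) = 13.2 × 0.2628 = 3.469 V.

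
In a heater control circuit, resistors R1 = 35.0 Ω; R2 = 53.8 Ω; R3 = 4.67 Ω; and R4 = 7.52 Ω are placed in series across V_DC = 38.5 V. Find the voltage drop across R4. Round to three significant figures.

V ≈ 2.87 V

ΣR = 35.0 + 53.8 + 4.67 + 7.52 = 101.0 Ω.
By the voltage-divider rule, V = 38.5 × 7.520/101.0 = 2.867 V.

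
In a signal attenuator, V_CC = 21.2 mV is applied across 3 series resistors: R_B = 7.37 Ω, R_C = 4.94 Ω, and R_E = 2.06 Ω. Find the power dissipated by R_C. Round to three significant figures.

The common current is I = 21.2/14.37 = 1.475 mA.
P = I²R = 2.176 × 4.94 = 10.75 µW.

P ≈ 10.8 µW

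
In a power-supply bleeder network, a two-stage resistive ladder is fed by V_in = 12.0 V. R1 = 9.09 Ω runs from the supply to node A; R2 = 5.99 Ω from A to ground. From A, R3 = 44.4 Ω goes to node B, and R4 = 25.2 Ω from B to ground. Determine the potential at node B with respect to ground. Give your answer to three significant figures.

V_B ≈ 1.64 V

Node A sees R2 in parallel with the series input of stage 2, R3 + R4 = 69.60 Ω.
R2 ‖ (R3+R4) = 5.515 Ω.
So V_A = 12.0 × 0.3776 = 4.531 V.
Stage 2 is unloaded, so V_B = V_A · R4/(R3+R4) = 4.531 × 25.2/69.60 = 1.641 V.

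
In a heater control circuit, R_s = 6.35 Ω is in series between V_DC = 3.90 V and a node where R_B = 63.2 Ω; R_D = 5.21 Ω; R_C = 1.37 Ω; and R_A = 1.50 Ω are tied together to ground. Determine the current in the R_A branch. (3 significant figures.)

I ≈ 0.232 A

Combine the parallel branches: R_p = (1/63.2 + 1/5.21 + 1/1.37 + 1/1.50)⁻¹ = 0.6233 Ω.
V_A by voltage divider: V_A = 3.90 × 0.6233/(6.35 + 0.6233) = 0.3486 V.
I(R_A) = V_A / R_A = 0.3486/1.50 = 0.2324 A.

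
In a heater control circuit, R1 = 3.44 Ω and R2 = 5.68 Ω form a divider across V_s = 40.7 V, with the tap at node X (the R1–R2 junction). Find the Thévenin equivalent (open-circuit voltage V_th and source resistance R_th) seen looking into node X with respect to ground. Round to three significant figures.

V_th is the unloaded tap voltage: V_s · R2/(R1+R2) = 40.7 × 0.6228 = 25.35 V.
Looking into X with the source shorted: R_th = R1·R2/(R1+R2) = 3.440 × 5.68/9.120 = 2.142 Ω.

V_th ≈ 25.3 V, R_th ≈ 2.14 Ω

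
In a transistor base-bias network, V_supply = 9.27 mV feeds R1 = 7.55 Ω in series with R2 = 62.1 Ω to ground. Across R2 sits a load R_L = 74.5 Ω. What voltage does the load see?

V_out ≈ 7.58 mV

R2 ‖ R_L = (62.1 × 74.5)/(62.1 + 74.5) = 33.87 Ω.
Now apply the divider: V_out = 9.27 × 0.8177 = 7.580 mV.
(Unloaded it would be 8.27 mV; the load pulls it down.)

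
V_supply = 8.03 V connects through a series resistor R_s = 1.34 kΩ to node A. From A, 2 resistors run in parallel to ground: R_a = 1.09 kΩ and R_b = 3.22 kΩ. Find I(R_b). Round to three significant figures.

I ≈ 0.943 mA

Equivalent of the parallel group: R_p = 0.8143 kΩ.
V_A = 8.03 × 0.8143/2.154 = 3.035 V.
Branch current I = V_A/R_b = 3.035/3.22 = 0.9427 mA.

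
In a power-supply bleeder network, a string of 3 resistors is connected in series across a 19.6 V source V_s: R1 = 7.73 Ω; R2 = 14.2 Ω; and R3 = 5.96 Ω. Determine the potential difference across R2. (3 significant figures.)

V ≈ 9.98 V

Series total: ΣR = 7.73 + 14.2 + 5.96 = 27.89 Ω.
By the voltage-divider rule, V = 19.6 × 14.20/27.89 = 9.979 V.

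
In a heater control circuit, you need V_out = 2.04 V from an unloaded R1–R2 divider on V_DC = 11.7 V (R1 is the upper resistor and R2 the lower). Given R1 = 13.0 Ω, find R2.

R2 ≈ 2.75 Ω

Required fraction k = V_out/V_DC = 0.1744.
Rearranging, R2 = R1·k/(1−k) = 13.0 × 0.2112 = 2.745 Ω.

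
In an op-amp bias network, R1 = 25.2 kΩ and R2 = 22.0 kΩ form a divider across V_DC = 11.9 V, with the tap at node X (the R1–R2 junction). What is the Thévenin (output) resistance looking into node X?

Zeroing V_DC shorts the top of R1 to ground, so R_th = R1 ‖ R2 = 11.75 kΩ.

R_th ≈ 11.7 kΩ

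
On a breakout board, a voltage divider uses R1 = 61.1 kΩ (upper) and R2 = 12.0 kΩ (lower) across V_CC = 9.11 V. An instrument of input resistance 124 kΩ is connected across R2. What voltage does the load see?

R2 ‖ R_L = (12.0 × 124)/(12.0 + 124) = 10.94 kΩ.
Now apply the divider: V_out = 9.11 × 0.1519 = 1.384 V.

V_out ≈ 1.38 V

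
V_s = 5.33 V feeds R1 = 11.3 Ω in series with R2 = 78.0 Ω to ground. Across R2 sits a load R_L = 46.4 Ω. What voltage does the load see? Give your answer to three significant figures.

V_out ≈ 3.84 V

First combine the lower leg with the load: R2 ‖ R_L = 29.09 Ω.
Voltage divider with the loaded lower leg: V_out = 5.33 × 29.09/(11.3 + 29.09) = 5.33 × 0.7203 = 3.839 V.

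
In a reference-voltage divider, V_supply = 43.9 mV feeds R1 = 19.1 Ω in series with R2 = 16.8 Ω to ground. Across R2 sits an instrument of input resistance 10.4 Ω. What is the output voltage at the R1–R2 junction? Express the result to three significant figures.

V_out ≈ 11.0 mV

First combine the lower leg with the load: R2 ‖ R_L = 6.424 Ω.
Now apply the divider: V_out = 43.9 × 0.2517 = 11.05 mV.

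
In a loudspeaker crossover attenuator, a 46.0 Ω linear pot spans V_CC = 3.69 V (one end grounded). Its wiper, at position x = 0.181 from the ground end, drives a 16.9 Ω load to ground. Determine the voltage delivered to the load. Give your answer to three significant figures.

V_out ≈ 0.476 V

Lower segment x·R_p = 8.326 Ω; upper segment (1−x)·R_p = 37.67 Ω.
(x·R_p) ‖ R_L = 5.578 Ω.
Then V_out = V_CC · 5.578/(37.67 + 5.578) = 0.4759 V.
(Unloaded: V_out = x·V_CC = 0.668 V.)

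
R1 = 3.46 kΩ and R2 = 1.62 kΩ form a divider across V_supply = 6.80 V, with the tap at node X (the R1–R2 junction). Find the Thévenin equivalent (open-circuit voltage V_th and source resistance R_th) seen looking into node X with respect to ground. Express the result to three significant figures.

V_th is the unloaded tap voltage: V_supply · R2/(R1+R2) = 6.80 × 0.3189 = 2.169 V.
With V_supply suppressed (replaced by a short), R_th = R1 ‖ R2 = (3.460 × 1.62)/(3.460 + 1.62) = 1.103 kΩ.

V_th ≈ 2.17 V, R_th ≈ 1.10 kΩ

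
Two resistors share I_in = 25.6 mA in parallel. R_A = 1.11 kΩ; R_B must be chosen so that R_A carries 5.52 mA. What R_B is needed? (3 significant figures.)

In a two-way split, I_A/I_in = R_B/(R_A + R_B).
5.52/25.6 = R_B/(R_A + R_B) → R_B = R_A · (0.2156)/(1 − 0.2156) = 1.11 × 0.2749 = 0.3051 kΩ.

R_B ≈ 0.305 kΩ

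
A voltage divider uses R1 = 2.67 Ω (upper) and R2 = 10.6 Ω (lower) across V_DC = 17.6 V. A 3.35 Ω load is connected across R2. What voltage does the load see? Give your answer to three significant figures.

The load sits in parallel with R2, giving an effective lower resistance R2' = R2·R_L/(R2+R_L) = 2.546 Ω.
Voltage divider with the loaded lower leg: V_out = 17.6 × 2.546/(2.67 + 2.546) = 17.6 × 0.4881 = 8.590 V.

V_out ≈ 8.59 V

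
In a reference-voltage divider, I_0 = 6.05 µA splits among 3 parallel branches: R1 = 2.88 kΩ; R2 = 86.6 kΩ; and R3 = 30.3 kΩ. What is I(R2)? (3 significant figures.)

I ≈ 0.178 µA

Conductances: ΣG = 1/2.88 + 1/86.6 + 1/30.3 = 0.3918 (1/kΩ).
By the current-divider rule, I = I_0 · G_k/ΣG = 6.05 × 0.02947 = 0.1783 µA.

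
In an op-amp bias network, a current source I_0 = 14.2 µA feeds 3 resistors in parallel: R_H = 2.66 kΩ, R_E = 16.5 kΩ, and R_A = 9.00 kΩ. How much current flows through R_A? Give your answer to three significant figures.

Conductances: ΣG = 1/2.66 + 1/16.5 + 1/9.00 = 0.5477 (1/kΩ).
Current divider: I(R_A) = I_0 · G_k/ΣG = 14.2 × (0.1111/0.5477) = 14.2 × 0.2029 = 2.881 µA.

I ≈ 2.88 µA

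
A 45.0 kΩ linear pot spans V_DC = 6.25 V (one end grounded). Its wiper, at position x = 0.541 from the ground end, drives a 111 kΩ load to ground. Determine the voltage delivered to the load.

V_out ≈ 3.07 V

Split the track: R_lower = x·R_p = 24.35 kΩ, R_upper = (1−x)·R_p = 20.65 kΩ.
Lower segment in parallel with the load: 24.35 ‖ 111 = 19.97 kΩ.
V_out = 6.25 × 19.97/(20.65 + 19.97) = 3.072 V.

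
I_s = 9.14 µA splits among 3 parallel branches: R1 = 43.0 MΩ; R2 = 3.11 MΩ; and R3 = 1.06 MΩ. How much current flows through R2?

I ≈ 2.28 µA

ΣG = 1/43.0 + 1/3.11 + 1/1.06 = 1.288.
R2 takes the fraction G_k/ΣG = 0.3215/1.288 = 0.2496, so I = 9.14 × 0.2496 = 2.281 µA.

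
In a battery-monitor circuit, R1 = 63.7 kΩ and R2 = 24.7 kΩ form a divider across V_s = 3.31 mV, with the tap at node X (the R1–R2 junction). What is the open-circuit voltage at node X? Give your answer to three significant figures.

With X open, the divider is unloaded: V_th = 3.31 × 24.7/88.40 = 0.9249 mV.

V_th ≈ 0.925 mV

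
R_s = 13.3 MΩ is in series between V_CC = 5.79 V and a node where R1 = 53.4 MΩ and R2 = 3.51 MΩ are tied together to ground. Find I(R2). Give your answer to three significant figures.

I ≈ 0.327 µA

Equivalent of the parallel group: R_p = 3.294 MΩ.
V_A = 5.79 × 3.294/16.59 = 1.149 V.
Branch current I = V_A/R2 = 1.149/3.51 = 0.3274 µA.
(Check via current divider: I_total = 0.3489 µA; share G_k/ΣG = 0.9383 → same result.)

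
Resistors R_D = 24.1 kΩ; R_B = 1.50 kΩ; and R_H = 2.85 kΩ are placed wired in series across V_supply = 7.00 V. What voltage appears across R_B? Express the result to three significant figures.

V ≈ 0.369 V

Total series resistance ΣR = 24.1 + 1.50 + 2.85 = 28.45 kΩ.
By the voltage-divider rule, V = 7.00 × 1.500/28.45 = 0.3691 V.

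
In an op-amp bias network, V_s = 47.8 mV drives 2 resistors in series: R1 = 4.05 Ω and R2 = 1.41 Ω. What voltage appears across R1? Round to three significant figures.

V ≈ 35.5 mV

Total series resistance ΣR = 4.05 + 1.41 = 5.460 Ω.
V = V_s · R/ΣR = 47.8 × 0.7418 = 35.46 mV.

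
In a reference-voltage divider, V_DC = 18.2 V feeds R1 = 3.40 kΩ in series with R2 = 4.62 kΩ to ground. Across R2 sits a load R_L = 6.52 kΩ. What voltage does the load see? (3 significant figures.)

The load sits in parallel with R2, giving an effective lower resistance R2' = R2·R_L/(R2+R_L) = 2.704 kΩ.
Now apply the divider: V_out = 18.2 × 0.4430 = 8.062 V.

V_out ≈ 8.06 V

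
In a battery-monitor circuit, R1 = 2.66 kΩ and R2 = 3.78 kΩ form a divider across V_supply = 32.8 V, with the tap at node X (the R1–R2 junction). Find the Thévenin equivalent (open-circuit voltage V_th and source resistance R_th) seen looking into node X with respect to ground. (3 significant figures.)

Open-circuit (no load on X): V_th = V_supply · R2/(R1 + R2) = 32.8 × 3.78/(2.660 + 3.78) = 19.25 V.
With V_supply suppressed (replaced by a short), R_th = R1 ‖ R2 = (2.660 × 3.78)/(2.660 + 3.78) = 1.561 kΩ.

V_th ≈ 19.3 V, R_th ≈ 1.56 kΩ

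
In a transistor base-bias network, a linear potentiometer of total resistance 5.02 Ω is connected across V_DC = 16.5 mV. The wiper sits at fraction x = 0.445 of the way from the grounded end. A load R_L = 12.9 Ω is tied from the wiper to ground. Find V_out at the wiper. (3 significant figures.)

Lower segment x·R_p = 2.234 Ω; upper segment (1−x)·R_p = 2.786 Ω.
Lower segment in parallel with the load: 2.234 ‖ 12.9 = 1.904 Ω.
V_out = 16.5 × 1.904/(2.786 + 1.904) = 6.699 mV.

V_out ≈ 6.70 mV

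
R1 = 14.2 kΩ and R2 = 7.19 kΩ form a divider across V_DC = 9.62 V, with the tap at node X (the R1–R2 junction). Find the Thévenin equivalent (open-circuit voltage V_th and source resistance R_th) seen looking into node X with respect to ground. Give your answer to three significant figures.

With X open, the divider is unloaded: V_th = 9.62 × 7.19/21.39 = 3.234 V.
Zeroing V_DC shorts the top of R1 to ground, so R_th = R1 ‖ R2 = 4.773 kΩ.

V_th ≈ 3.23 V, R_th ≈ 4.77 kΩ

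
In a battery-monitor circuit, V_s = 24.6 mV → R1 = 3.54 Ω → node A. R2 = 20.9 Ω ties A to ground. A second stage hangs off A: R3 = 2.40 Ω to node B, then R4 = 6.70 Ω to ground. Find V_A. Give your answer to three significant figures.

V_A ≈ 15.8 mV

Looking into the second stage from A: R3 + R4 = 9.100 Ω appears in parallel with R2.
R2 ‖ (R3+R4) = 6.340 Ω.
First divider: V_A = V_s · 6.340/(3.54 + 6.340) = 15.79 mV.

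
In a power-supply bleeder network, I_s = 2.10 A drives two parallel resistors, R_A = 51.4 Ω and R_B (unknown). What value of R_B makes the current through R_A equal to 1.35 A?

R_B ≈ 92.5 Ω

In a two-way split, I_A/I_s = R_B/(R_A + R_B).
With f = 0.6429, R_B = R_A · f/(1−f) = 51.4 × 1.800 = 92.52 Ω.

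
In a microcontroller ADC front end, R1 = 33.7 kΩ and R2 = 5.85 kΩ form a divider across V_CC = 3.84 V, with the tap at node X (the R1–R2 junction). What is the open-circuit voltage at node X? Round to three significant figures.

Open-circuit (no load on X): V_th = V_CC · R2/(R1 + R2) = 3.84 × 5.85/(33.70 + 5.85) = 0.5680 V.

V_th ≈ 0.568 V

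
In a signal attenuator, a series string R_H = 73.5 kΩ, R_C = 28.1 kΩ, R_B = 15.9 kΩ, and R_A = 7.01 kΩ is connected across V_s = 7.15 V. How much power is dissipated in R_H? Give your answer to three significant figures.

ΣR = 124.5 kΩ → I = 7.15/124.5 = 0.05743 mA.
P(R_H) = I²·R_H = (0.05743)² × 73.5 = 0.2424 mW.

P ≈ 0.242 mW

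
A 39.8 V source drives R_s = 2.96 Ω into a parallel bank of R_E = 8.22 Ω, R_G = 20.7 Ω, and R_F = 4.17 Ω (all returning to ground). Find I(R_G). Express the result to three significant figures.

I ≈ 0.869 A

Equivalent of the parallel group: R_p = 2.440 Ω.
Node voltage V_A = V_s · R_p/(R_s + R_p) = 39.8 × 0.4519 = 17.99 V.
I(R_G) = V_A / R_G = 17.99/20.7 = 0.8689 A.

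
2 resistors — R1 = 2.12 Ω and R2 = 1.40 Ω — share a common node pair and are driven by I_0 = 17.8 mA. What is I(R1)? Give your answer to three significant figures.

I ≈ 7.08 mA

Two-branch current divider: I_k = I_0 · R_other/(R_1 + R_2).
I(R1) = 17.8 × 1.40/(2.12 + 1.40) = 17.8 × 0.3977 = 7.080 mA.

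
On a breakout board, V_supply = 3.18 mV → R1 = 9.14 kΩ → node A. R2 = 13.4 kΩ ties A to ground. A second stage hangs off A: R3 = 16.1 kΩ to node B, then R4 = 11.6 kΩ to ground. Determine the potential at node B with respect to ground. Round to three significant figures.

Looking into the second stage from A: R3 + R4 = 27.70 kΩ appears in parallel with R2.
Effective lower resistance at A: R2 ‖ 27.70 = 9.031 kΩ.
First divider: V_A = V_supply · 9.031/(9.14 + 9.031) = 1.580 mV.
V_B = V_A × 0.4188 = 0.6619 mV.

V_B ≈ 0.662 mV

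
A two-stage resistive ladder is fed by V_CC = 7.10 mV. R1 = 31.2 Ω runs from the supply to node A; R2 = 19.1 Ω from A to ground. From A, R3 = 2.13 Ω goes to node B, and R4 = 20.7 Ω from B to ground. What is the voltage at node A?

The second stage (R3 + R4 = 22.83 Ω) loads node A in parallel with R2.
R2 ‖ (R3+R4) = 10.40 Ω.
First divider: V_A = V_CC · 10.40/(31.2 + 10.40) = 1.775 mV.

V_A ≈ 1.77 mV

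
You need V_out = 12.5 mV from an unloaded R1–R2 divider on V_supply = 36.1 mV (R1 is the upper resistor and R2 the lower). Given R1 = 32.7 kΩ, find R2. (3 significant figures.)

V_out/V_supply = R2/(R1+R2) = 0.3463.
Rearranging, R2 = R1·k/(1−k) = 32.7 × 0.5297 = 17.32 kΩ.

R2 ≈ 17.3 kΩ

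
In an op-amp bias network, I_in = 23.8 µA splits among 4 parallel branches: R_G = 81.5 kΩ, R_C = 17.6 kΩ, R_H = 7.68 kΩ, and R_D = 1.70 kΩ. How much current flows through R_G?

I ≈ 0.371 µA

Conductances: ΣG = 1/81.5 + 1/17.6 + 1/7.68 + 1/1.70 = 0.7875 (1/kΩ).
By the current-divider rule, I = I_in · G_k/ΣG = 23.8 × 0.01558 = 0.3708 µA.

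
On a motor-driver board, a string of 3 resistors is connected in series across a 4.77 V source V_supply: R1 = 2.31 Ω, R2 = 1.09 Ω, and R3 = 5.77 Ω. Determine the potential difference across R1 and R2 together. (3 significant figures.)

V ≈ 1.77 V

ΣR = 2.31 + 1.09 + 5.77 = 9.170 Ω.
R_{R1..R2} = 2.31 + 1.09 = 3.400 Ω.
Voltage divider: V = V_supply · (3.400 / 9.170) = 4.77 × 0.3708 = 1.769 V.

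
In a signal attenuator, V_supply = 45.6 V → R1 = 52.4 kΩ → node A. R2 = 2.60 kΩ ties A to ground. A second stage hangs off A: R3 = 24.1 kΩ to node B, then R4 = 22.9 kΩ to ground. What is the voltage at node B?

V_B ≈ 0.998 V

The second stage (R3 + R4 = 47.00 kΩ) loads node A in parallel with R2.
R2 ‖ (R3+R4) = 2.464 kΩ.
First divider: V_A = V_supply · 2.464/(52.4 + 2.464) = 2.048 V.
Then the unloaded second divider: V_B = V_A × R4/(R3+R4) = 2.048 × 0.4872 = 0.9977 V.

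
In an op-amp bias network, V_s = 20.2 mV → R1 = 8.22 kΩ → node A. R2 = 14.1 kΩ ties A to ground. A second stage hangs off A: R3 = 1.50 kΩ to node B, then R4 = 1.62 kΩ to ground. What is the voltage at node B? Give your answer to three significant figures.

Node A sees R2 in parallel with the series input of stage 2, R3 + R4 = 3.120 kΩ.
R2 ‖ (R3+R4) = 2.555 kΩ.
First divider: V_A = V_s · 2.555/(8.22 + 2.555) = 4.789 mV.
Stage 2 is unloaded, so V_B = V_A · R4/(R3+R4) = 4.789 × 1.62/3.120 = 2.487 mV.

V_B ≈ 2.49 mV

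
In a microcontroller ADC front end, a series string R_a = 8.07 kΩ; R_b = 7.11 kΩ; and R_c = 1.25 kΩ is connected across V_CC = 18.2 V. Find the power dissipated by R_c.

P ≈ 1.53 mW

ΣR = 16.43 kΩ → I = 18.2/16.43 = 1.108 mA.
P = I²R = 1.227 × 1.25 = 1.534 mW.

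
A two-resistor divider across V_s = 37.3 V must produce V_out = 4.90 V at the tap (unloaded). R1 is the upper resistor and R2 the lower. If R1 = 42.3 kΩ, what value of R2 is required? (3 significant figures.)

R2 ≈ 6.40 kΩ

The divider ratio is R2/(R1+R2) = 4.90/37.3 = 0.1314.
Rearranging, R2 = R1·k/(1−k) = 42.3 × 0.1512 = 6.397 kΩ.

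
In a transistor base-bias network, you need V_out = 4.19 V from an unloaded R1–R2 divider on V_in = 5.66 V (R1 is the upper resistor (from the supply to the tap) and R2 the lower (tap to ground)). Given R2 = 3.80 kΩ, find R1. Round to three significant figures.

The divider ratio is R2/(R1+R2) = 4.19/5.66 = 0.7403.
Rearranging, R1 = R2·(1−k)/k = 3.80 × 0.3508 = 1.333 kΩ.

R1 ≈ 1.33 kΩ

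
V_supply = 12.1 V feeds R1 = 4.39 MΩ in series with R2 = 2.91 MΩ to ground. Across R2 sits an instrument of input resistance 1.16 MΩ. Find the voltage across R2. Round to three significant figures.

V_out ≈ 1.92 V

The load sits in parallel with R2, giving an effective lower resistance R2' = R2·R_L/(R2+R_L) = 0.8294 MΩ.
Voltage divider with the loaded lower leg: V_out = 12.1 × 0.8294/(4.39 + 0.8294) = 12.1 × 0.1589 = 1.923 V.
(Unloaded it would be 4.82 V; the load pulls it down.)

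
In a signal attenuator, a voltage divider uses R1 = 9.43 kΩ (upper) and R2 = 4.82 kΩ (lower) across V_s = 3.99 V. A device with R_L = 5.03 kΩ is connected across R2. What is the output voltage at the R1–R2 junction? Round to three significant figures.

V_out ≈ 0.826 V

R2 ‖ R_L = (4.82 × 5.03)/(4.82 + 5.03) = 2.461 kΩ.
Voltage divider with the loaded lower leg: V_out = 3.99 × 2.461/(9.43 + 2.461) = 3.99 × 0.2070 = 0.8259 V.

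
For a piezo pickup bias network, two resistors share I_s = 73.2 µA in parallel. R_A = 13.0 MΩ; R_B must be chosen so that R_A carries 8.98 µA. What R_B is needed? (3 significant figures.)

R_B ≈ 1.82 MΩ

The fraction through R_A equals R_B/(R_A+R_B).
With f = 0.1227, R_B = R_A · f/(1−f) = 13.0 × 0.1398 = 1.818 MΩ.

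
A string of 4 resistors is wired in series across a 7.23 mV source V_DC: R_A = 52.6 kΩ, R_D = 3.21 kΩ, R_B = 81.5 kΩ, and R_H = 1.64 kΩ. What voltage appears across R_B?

V ≈ 4.24 mV

Total series resistance ΣR = 52.6 + 3.21 + 81.5 + 1.64 = 138.9 kΩ.
V = V_DC · R/ΣR = 7.23 × 0.5865 = 4.241 mV.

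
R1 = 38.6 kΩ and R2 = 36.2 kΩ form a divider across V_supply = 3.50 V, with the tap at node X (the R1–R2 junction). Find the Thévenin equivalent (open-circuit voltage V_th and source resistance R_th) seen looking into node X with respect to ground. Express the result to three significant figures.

V_th ≈ 1.69 V, R_th ≈ 18.7 kΩ

V_th is the unloaded tap voltage: V_supply · R2/(R1+R2) = 3.50 × 0.4840 = 1.694 V.
Zeroing V_supply shorts the top of R1 to ground, so R_th = R1 ‖ R2 = 18.68 kΩ.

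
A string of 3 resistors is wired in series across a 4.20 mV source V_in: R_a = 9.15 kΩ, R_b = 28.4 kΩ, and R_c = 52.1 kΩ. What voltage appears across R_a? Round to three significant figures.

V ≈ 0.429 mV

ΣR = 9.15 + 28.4 + 52.1 = 89.65 kΩ.
Voltage divider: V = V_in · (9.150 / 89.65) = 4.20 × 0.1021 = 0.4287 mV.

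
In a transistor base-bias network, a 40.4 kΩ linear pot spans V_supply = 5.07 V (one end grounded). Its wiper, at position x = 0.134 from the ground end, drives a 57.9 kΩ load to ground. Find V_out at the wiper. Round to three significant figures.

V_out ≈ 0.628 V

Lower segment x·R_p = 5.414 kΩ; upper segment (1−x)·R_p = 34.99 kΩ.
R_L loads the lower segment: effective lower R = 4.951 kΩ.
Then V_out = V_supply · 4.951/(34.99 + 4.951) = 0.6285 V.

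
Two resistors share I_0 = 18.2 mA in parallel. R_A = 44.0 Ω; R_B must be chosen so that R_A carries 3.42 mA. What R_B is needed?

R_B ≈ 10.2 Ω

The fraction through R_A equals R_B/(R_A+R_B).
3.42/18.2 = R_B/(R_A + R_B) → R_B = R_A · (0.1879)/(1 − 0.1879) = 44.0 × 0.2314 = 10.18 Ω.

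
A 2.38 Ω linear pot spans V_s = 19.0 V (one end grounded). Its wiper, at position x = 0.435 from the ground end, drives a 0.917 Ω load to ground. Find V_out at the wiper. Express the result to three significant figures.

V_out ≈ 5.05 V

The pot divides into 1.345 Ω above the wiper and 1.035 Ω below.
R_L loads the lower segment: effective lower R = 0.4863 Ω.
Then V_out = V_s · 0.4863/(1.345 + 0.4863) = 5.046 V.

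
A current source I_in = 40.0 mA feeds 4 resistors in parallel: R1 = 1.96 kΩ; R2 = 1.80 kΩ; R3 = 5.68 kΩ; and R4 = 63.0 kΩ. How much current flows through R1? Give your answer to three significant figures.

Conductances: ΣG = 1/1.96 + 1/1.80 + 1/5.68 + 1/63.0 = 1.258 (1/kΩ).
R1 takes the fraction G_k/ΣG = 0.5102/1.258 = 0.4057, so I = 40.0 × 0.4057 = 16.23 mA.

I ≈ 16.2 mA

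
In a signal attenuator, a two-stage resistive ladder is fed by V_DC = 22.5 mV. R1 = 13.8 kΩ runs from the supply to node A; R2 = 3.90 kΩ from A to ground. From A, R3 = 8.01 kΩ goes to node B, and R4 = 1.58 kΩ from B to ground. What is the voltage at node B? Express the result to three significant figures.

V_B ≈ 0.620 mV

The second stage (R3 + R4 = 9.590 kΩ) loads node A in parallel with R2.
R2 ‖ (R3+R4) = 2.772 kΩ.
V_A = 22.5 × 2.772/(13.8 + 2.772) = 3.764 mV.
Stage 2 is unloaded, so V_B = V_A · R4/(R3+R4) = 3.764 × 1.58/9.590 = 0.6202 mV.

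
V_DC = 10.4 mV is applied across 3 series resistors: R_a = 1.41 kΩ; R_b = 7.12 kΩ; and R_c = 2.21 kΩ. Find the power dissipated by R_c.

P ≈ 2.07 nW

ΣR = 10.74 kΩ → I = 10.4/10.74 = 0.9683 µA.
P = I²R = 0.9377 × 2.21 = 2.072 nW.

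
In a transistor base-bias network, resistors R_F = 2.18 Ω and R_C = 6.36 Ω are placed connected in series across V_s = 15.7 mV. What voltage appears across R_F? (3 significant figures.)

V ≈ 4.01 mV

Total series resistance ΣR = 2.18 + 6.36 = 8.540 Ω.
By the voltage-divider rule, V = 15.7 × 2.180/8.540 = 4.008 mV.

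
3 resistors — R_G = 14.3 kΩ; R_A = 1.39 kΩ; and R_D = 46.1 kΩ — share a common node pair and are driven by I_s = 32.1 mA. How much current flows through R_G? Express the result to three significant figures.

ΣG = 1/14.3 + 1/1.39 + 1/46.1 = 0.8110.
Current divider: I(R_G) = I_s · G_k/ΣG = 32.1 × (0.06993/0.8110) = 32.1 × 0.08622 = 2.768 mA.

I ≈ 2.77 mA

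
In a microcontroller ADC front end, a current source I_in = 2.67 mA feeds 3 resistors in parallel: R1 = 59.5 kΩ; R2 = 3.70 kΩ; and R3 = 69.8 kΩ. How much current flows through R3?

Total conductance ΣG = 1/59.5 + 1/3.70 + 1/69.8 = 0.3014 (units of 1/kΩ).
R3 takes the fraction G_k/ΣG = 0.01433/0.3014 = 0.04753, so I = 2.67 × 0.04753 = 0.1269 mA.

I ≈ 0.127 mA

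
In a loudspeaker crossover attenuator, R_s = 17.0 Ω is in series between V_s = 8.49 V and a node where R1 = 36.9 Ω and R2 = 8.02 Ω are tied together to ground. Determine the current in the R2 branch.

Combine the parallel branches: R_p = (1/36.9 + 1/8.02)⁻¹ = 6.588 Ω.
V_A by voltage divider: V_A = 8.49 × 6.588/(17.0 + 6.588) = 2.371 V.
I(R2) = V_A / R2 = 2.371/8.02 = 0.2957 A.
(Check via current divider: I_total = 0.3599 A; share G_k/ΣG = 0.8215 → same result.)

I ≈ 0.296 A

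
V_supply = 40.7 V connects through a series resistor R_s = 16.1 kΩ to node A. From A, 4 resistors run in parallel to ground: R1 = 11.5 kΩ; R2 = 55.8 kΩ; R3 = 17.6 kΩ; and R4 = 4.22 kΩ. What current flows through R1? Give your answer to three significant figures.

I ≈ 0.477 mA

Parallel bank: R_p = 1/(1/11.5 + 1/55.8 + 1/17.6 + 1/4.22) = 2.508 kΩ.
Node voltage V_A = V_supply · R_p/(R_s + R_p) = 40.7 × 0.1348 = 5.486 V.
I(R1) = V_A / R1 = 5.486/11.5 = 0.4771 mA.
(Check via current divider: I_total = 2.187 mA; share G_k/ΣG = 0.2181 → same result.)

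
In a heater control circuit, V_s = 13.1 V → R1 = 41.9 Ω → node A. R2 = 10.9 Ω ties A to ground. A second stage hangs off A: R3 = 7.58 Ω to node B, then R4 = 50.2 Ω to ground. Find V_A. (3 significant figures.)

V_A ≈ 2.35 V

Node A sees R2 in parallel with the series input of stage 2, R3 + R4 = 57.78 Ω.
Effective lower resistance at A: R2 ‖ 57.78 = 9.170 Ω.
So V_A = 13.1 × 0.1796 = 2.352 V.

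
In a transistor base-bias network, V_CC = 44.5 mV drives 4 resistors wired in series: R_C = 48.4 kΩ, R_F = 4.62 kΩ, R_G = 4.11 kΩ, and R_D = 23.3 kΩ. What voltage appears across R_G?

V ≈ 2.27 mV

Series total: ΣR = 48.4 + 4.62 + 4.11 + 23.3 = 80.43 kΩ.
V = V_CC · R/ΣR = 44.5 × 0.05110 = 2.274 mV.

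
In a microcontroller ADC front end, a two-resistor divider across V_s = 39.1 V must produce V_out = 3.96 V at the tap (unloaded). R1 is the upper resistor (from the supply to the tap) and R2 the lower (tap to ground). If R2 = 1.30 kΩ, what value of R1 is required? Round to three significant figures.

Required fraction k = V_out/V_s = 0.1013.
So R1 = R2 · (V_s/V_out − 1) = 1.30 × (39.1/3.96 − 1) = 1.30 × 8.874 = 11.54 kΩ.

R1 ≈ 11.5 kΩ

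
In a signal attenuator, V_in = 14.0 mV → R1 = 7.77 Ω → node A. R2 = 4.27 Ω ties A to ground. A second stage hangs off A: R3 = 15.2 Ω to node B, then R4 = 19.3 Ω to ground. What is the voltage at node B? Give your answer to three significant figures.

Looking into the second stage from A: R3 + R4 = 34.50 Ω appears in parallel with R2.
Effective lower resistance at A: R2 ‖ 34.50 = 3.800 Ω.
So V_A = 14.0 × 0.3284 = 4.598 mV.
V_B = V_A × 0.5594 = 2.572 mV.

V_B ≈ 2.57 mV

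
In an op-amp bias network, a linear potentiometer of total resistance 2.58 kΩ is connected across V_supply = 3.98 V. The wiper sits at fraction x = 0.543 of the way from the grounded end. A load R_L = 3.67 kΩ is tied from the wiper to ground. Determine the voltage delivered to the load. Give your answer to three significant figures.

Split the track: R_lower = x·R_p = 1.401 kΩ, R_upper = (1−x)·R_p = 1.179 kΩ.
(x·R_p) ‖ R_L = 1.014 kΩ.
Then V_out = V_supply · 1.014/(1.179 + 1.014) = 1.840 V.

V_out ≈ 1.84 V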